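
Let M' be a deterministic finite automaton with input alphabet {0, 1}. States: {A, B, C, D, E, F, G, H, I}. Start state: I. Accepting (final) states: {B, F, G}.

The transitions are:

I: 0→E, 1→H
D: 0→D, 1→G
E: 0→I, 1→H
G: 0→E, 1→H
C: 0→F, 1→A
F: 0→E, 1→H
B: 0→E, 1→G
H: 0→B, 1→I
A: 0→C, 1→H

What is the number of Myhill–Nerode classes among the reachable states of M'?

First remove the unreachable states {A,C,D,F}; 5 states remain.
Initial partition by acceptance: {B,G} | {E,H,I}.
On input 1, block {B,G} splits into {B} and {G}.
Split {E,H,I} by δ(·,0) → {E,I} and {H}.
Stable partition: {B} | {E,I} | {G} | {H} — 4 equivalence classes.

4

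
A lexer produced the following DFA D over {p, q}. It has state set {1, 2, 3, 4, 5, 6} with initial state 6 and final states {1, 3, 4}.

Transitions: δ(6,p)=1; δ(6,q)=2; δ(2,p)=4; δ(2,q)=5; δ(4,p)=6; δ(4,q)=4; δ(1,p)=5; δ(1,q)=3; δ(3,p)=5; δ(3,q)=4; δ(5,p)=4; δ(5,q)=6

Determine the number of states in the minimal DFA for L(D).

All states are reachable from the start state.
P0 = {1,3,4} | {2,5,6}.
Stable partition: {1,3,4} | {2,5,6} — 2 equivalence classes.

2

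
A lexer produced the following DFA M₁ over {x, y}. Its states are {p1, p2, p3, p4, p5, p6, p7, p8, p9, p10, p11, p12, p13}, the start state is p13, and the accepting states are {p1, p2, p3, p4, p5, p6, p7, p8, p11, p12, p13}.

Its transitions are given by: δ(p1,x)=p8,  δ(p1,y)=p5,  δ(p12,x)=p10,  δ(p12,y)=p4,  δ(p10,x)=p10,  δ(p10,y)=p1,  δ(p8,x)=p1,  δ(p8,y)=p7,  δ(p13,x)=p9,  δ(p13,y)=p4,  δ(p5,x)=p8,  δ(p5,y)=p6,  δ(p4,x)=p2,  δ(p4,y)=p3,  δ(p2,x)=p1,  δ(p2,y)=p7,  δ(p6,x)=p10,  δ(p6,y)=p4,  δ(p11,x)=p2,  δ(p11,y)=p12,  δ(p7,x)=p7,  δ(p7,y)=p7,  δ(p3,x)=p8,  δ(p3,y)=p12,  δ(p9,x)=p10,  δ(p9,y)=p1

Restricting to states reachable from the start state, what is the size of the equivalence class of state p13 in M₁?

3

States {p11} cannot be reached from the start state, so discard them.
Start with accepting vs non-accepting: {p1,p2,p3,p4,p5,p6,p7,p8,p12,p13} | {p9,p10}.
Split {p1,p2,p3,p4,p5,p6,p7,p8,p12,p13} by δ(·,x) → {p1,p2,p3,p4,p5,p7,p8} and {p6,p12,p13}.
Split {p1,p2,p3,p4,p5,p7,p8} by δ(·,y) → {p1,p2,p4,p7,p8} and {p3,p5}.
Refine {p1,p2,p4,p7,p8} on symbol y: members go to different blocks, giving {p2,p7,p8} and {p1,p4}.
On input x, block {p2,p7,p8} splits into {p2,p8} and {p7}.
No further refinement is possible. Final partition (6 blocks): {p2,p8} | {p9,p10} | {p6,p12,p13} | {p3,p5} | {p1,p4} | {p7}.
The equivalence class containing p13 is {p6,p12,p13}, of size 3.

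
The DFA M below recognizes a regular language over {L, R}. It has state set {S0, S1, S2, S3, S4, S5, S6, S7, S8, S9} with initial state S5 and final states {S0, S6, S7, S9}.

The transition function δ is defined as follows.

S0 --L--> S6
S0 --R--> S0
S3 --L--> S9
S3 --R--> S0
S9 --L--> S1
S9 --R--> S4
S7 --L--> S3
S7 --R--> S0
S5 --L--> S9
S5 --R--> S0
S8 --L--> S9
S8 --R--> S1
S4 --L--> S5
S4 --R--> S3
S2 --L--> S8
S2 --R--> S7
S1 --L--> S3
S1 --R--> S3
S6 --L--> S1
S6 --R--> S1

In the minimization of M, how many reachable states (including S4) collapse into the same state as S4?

First remove the unreachable states {S2,S7,S8}; 7 states remain.
Start with accepting vs non-accepting: {S0,S6,S9} | {S1,S3,S4,S5}.
Split {S0,S6,S9} by δ(·,L) → {S6,S9} and {S0}.
On input L, block {S1,S3,S4,S5} splits into {S1,S4} and {S3,S5}.
No further refinement is possible. Final partition (4 blocks): {S6,S9} | {S1,S4} | {S0} | {S3,S5}.
State S4 belongs to the block {S1,S4}, which has 2 states.

2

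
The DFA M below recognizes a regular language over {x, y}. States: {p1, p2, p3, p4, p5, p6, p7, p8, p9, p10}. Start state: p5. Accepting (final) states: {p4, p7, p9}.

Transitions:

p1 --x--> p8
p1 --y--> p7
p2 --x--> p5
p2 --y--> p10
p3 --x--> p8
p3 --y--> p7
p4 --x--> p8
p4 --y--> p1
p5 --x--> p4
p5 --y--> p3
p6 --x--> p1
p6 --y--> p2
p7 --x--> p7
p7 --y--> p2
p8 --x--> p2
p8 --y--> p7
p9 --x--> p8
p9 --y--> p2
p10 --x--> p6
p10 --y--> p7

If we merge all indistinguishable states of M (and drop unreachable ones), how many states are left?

First remove the unreachable states {p9}; 9 states remain.
Initial partition by acceptance: {p4,p7} | {p1,p2,p3,p5,p6,p8,p10}.
On input x, block {p4,p7} splits into {p4} and {p7}.
On input x, block {p1,p2,p3,p5,p6,p8,p10} splits into {p1,p2,p3,p6,p8,p10} and {p5}.
On input x, block {p1,p2,p3,p6,p8,p10} splits into {p1,p3,p6,p8,p10} and {p2}.
On input x, block {p1,p3,p6,p8,p10} splits into {p1,p3,p6,p10} and {p8}.
Refine {p1,p3,p6,p10} on symbol x: members go to different blocks, giving {p1,p3} and {p6,p10}.
On input x, block {p6,p10} splits into {p6} and {p10}.
No further refinement is possible. Final partition (8 blocks): {p4} | {p1,p3} | {p7} | {p5} | {p2} | {p8} | {p6} | {p10}.

8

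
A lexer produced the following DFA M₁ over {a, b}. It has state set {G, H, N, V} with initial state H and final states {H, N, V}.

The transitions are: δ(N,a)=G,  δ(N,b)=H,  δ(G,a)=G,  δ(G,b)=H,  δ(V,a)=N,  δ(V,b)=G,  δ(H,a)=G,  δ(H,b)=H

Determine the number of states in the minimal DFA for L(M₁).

First remove the unreachable states {N,V}; 2 states remain.
Start with accepting vs non-accepting: {H} | {G}.
The partition is now stable with 2 blocks: {H} | {G}.

2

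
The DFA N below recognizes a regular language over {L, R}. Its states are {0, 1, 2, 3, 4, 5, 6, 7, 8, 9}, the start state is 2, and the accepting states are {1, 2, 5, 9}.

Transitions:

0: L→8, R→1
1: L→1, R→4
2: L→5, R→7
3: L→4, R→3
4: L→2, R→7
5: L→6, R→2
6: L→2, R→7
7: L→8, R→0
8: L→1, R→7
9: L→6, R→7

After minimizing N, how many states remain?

States {3,9} cannot be reached from the start state, so discard them.
P0 = {1,2,5} | {0,4,6,7,8}.
Refine {1,2,5} on symbol L: members go to different blocks, giving {1,2} and {5}.
On input L, block {1,2} splits into {1} and {2}.
Split {0,4,6,7,8} by δ(·,L) → {0,7} and {4,6} and {8}.
Refine {0,7} on symbol R: members go to different blocks, giving {0} and {7}.
Stable partition: {1} | {0} | {5} | {2} | {4,6} | {8} | {7} — 7 equivalence classes.

7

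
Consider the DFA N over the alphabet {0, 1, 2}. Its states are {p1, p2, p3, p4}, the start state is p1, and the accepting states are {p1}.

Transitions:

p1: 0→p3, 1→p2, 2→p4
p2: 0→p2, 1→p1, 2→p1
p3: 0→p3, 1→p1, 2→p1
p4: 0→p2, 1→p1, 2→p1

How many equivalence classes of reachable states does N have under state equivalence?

Every state is reachable, so we keep all 4.
P0 = {p1} | {p2,p3,p4}.
Stable partition: {p1} | {p2,p3,p4} — 2 equivalence classes.

2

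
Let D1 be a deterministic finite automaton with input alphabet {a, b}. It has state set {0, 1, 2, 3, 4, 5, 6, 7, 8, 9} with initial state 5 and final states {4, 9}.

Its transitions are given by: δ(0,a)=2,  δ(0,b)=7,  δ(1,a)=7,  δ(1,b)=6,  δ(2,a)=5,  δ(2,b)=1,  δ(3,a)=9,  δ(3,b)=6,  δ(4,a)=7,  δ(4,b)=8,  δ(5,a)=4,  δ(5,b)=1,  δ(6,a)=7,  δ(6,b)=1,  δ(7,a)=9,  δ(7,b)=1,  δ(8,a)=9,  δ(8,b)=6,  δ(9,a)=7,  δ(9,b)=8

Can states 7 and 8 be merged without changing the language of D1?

Yes

First remove the unreachable states {0,2,3}; 7 states remain.
P0 = {4,9} | {1,5,6,7,8}.
Split {1,5,6,7,8} by δ(·,a) → {5,7,8} and {1,6}.
The partition is now stable with 3 blocks: {4,9} | {5,7,8} | {1,6}.
7 and 8 lie in the same block of the stable partition, so they are equivalent — no string distinguishes them.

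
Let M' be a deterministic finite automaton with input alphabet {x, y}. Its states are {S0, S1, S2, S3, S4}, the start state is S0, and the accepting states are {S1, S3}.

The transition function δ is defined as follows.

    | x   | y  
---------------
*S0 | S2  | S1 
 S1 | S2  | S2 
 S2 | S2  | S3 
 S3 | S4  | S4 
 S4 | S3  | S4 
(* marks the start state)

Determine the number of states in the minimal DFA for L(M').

All states are reachable from the start state.
Initial partition by acceptance: {S1,S3} | {S0,S2,S4}.
On input x, block {S0,S2,S4} splits into {S0,S2} and {S4}.
Split {S1,S3} by δ(·,x) → {S1} and {S3}.
Split {S0,S2} by δ(·,y) → {S0} and {S2}.
No further refinement is possible. Final partition (5 blocks): {S1} | {S0} | {S4} | {S3} | {S2}.

5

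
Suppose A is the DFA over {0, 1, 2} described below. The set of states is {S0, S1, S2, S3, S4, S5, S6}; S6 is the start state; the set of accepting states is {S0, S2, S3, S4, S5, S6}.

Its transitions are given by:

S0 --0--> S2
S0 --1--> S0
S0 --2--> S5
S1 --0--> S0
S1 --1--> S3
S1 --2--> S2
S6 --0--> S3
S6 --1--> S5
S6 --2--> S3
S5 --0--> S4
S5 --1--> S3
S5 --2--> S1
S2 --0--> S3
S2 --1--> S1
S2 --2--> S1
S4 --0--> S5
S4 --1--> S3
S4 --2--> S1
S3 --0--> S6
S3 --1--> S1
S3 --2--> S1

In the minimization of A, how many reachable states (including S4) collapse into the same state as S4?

2

P0 = {S0,S2,S3,S4,S5,S6} | {S1}.
Split {S0,S2,S3,S4,S5,S6} by δ(·,1) → {S0,S4,S5,S6} and {S2,S3}.
Split {S0,S4,S5,S6} by δ(·,0) → {S0,S6} and {S4,S5}.
On input 1, block {S0,S6} splits into {S0} and {S6}.
On input 0, block {S2,S3} splits into {S2} and {S3}.
No further refinement is possible. Final partition (6 blocks): {S0} | {S1} | {S2} | {S4,S5} | {S6} | {S3}.
The equivalence class containing S4 is {S4,S5}, of size 2.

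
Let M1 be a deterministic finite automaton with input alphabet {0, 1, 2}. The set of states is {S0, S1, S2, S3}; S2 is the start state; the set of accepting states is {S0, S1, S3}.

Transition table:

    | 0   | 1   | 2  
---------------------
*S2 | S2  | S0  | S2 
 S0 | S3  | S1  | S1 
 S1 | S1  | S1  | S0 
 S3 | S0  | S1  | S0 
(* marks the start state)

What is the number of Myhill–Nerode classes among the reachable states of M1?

Start with accepting vs non-accepting: {S0,S1,S3} | {S2}.
No further refinement is possible. Final partition (2 blocks): {S0,S1,S3} | {S2}.

2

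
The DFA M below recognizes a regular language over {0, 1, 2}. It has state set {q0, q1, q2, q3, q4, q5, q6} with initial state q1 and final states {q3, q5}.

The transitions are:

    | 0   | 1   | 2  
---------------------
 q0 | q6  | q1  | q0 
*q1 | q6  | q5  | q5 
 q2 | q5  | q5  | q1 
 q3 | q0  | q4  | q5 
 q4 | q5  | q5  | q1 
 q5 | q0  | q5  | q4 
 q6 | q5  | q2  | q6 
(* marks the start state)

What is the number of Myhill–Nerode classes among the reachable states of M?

Reachable states from the start: {q0,q1,q2,q4,q5,q6}. Unreachable: {q3} — drop them.
P0 = {q5} | {q0,q1,q2,q4,q6}.
Split {q0,q1,q2,q4,q6} by δ(·,0) → {q2,q4,q6} and {q0,q1}.
Split {q2,q4,q6} by δ(·,1) → {q2,q4} and {q6}.
On input 1, block {q0,q1} splits into {q0} and {q1}.
Stable partition: {q5} | {q2,q4} | {q0} | {q6} | {q1} — 5 equivalence classes.

5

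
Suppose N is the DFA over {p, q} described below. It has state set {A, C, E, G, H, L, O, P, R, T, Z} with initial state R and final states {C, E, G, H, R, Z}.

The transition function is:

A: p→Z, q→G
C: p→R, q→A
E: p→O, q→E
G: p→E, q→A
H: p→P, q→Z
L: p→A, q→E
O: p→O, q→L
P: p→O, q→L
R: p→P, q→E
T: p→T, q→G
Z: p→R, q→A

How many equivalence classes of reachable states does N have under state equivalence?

Reachable states from the start: {A,E,G,L,O,P,R,Z}. Unreachable: {C,H,T} — drop them.
P0 = {E,G,R,Z} | {A,L,O,P}.
Refine {E,G,R,Z} on symbol p: members go to different blocks, giving {E,R} and {G,Z}.
Refine {A,L,O,P} on symbol p: members go to different blocks, giving {L,O,P} and {A}.
Split {L,O,P} by δ(·,p) → {O,P} and {L}.
No further refinement is possible. Final partition (5 blocks): {E,R} | {O,P} | {G,Z} | {A} | {L}.

5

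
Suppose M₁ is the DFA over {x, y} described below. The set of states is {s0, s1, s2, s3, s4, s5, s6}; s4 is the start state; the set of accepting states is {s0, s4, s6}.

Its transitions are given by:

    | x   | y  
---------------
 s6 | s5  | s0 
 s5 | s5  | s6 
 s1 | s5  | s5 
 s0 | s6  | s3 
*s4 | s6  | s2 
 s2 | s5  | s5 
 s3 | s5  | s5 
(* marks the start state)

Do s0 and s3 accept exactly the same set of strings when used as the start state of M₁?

States {s1} cannot be reached from the start state, so discard them.
P0 = {s0,s4,s6} | {s2,s3,s5}.
Split {s0,s4,s6} by δ(·,x) → {s0,s4} and {s6}.
Refine {s2,s3,s5} on symbol y: members go to different blocks, giving {s2,s3} and {s5}.
No further refinement is possible. Final partition (4 blocks): {s0,s4} | {s2,s3} | {s6} | {s5}.
s0 and s3 end up in different blocks, so they are distinguishable. For instance, the string 'ε' is accepted from only s0.

No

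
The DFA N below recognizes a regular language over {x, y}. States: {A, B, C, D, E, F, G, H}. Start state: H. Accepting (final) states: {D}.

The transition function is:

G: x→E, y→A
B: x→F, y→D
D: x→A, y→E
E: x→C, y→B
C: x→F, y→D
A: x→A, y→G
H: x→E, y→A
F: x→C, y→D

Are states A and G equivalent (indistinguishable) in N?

No

Every state is reachable, so we keep all 8.
Initial partition by acceptance: {D} | {A,B,C,E,F,G,H}.
Refine {A,B,C,E,F,G,H} on symbol y: members go to different blocks, giving {A,E,G,H} and {B,C,F}.
On input x, block {A,E,G,H} splits into {A,G,H} and {E}.
Split {A,G,H} by δ(·,x) → {G,H} and {A}.
No further refinement is possible. Final partition (5 blocks): {D} | {G,H} | {B,C,F} | {E} | {A}.
A and G end up in different blocks, so they are distinguishable. For instance, the string 'xxy' is accepted from only G.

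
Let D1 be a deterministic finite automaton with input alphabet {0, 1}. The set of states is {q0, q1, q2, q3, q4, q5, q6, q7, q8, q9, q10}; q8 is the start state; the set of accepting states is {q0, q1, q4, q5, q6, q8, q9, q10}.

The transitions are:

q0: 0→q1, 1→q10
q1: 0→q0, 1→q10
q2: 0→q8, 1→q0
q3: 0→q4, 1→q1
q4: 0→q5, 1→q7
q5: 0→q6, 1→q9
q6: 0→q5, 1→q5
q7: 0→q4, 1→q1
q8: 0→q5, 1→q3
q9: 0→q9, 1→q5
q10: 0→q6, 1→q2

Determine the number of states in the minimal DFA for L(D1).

4

Every state is reachable, so we keep all 11.
P0 = {q0,q1,q4,q5,q6,q8,q9,q10} | {q2,q3,q7}.
Split {q0,q1,q4,q5,q6,q8,q9,q10} by δ(·,1) → {q0,q1,q5,q6,q9} and {q4,q8,q10}.
On input 1, block {q0,q1,q5,q6,q9} splits into {q5,q6,q9} and {q0,q1}.
The partition is now stable with 4 blocks: {q5,q6,q9} | {q2,q3,q7} | {q4,q8,q10} | {q0,q1}.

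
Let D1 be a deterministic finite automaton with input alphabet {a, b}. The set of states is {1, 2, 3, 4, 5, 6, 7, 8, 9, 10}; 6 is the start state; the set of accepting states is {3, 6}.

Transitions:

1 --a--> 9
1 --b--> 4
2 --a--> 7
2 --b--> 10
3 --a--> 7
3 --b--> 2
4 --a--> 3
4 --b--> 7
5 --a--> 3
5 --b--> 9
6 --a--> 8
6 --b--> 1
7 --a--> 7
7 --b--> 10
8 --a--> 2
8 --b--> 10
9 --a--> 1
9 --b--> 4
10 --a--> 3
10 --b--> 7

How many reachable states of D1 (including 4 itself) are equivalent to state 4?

2

Reachable states from the start: {1,2,3,4,6,7,8,9,10}. Unreachable: {5} — drop them.
Initial partition by acceptance: {3,6} | {1,2,4,7,8,9,10}.
On input a, block {1,2,4,7,8,9,10} splits into {1,2,7,8,9} and {4,10}.
No further refinement is possible. Final partition (3 blocks): {3,6} | {1,2,7,8,9} | {4,10}.
The equivalence class containing 4 is {4,10}, of size 2.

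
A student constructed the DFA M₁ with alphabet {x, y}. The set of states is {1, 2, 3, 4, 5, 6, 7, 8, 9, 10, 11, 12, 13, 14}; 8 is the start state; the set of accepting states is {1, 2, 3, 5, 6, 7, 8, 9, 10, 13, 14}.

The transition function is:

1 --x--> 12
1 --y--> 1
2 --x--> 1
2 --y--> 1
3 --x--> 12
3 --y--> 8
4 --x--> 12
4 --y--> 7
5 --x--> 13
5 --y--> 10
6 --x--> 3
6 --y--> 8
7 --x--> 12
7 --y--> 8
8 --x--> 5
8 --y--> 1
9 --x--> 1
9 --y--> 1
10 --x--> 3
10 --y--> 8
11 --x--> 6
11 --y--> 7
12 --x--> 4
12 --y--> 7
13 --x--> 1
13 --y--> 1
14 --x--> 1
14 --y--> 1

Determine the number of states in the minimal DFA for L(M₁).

7

First remove the unreachable states {2,6,9,11,14}; 9 states remain.
Initial partition by acceptance: {1,3,5,7,8,10,13} | {4,12}.
Refine {1,3,5,7,8,10,13} on symbol x: members go to different blocks, giving {5,8,10,13} and {1,3,7}.
On input x, block {5,8,10,13} splits into {5,8} and {10,13}.
On input x, block {5,8} splits into {5} and {8}.
Split {1,3,7} by δ(·,y) → {3,7} and {1}.
Split {10,13} by δ(·,x) → {10} and {13}.
Stable partition: {5} | {4,12} | {3,7} | {10} | {8} | {1} | {13} — 7 equivalence classes.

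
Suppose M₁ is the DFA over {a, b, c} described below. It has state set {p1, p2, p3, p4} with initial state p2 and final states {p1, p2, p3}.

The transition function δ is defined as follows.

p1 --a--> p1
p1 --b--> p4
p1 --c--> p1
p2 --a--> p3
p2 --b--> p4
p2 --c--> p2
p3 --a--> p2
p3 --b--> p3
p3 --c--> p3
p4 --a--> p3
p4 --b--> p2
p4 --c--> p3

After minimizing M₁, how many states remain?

First remove the unreachable states {p1}; 3 states remain.
Start with accepting vs non-accepting: {p2,p3} | {p4}.
Split {p2,p3} by δ(·,b) → {p2} and {p3}.
Stable partition: {p2} | {p4} | {p3} — 3 equivalence classes.

3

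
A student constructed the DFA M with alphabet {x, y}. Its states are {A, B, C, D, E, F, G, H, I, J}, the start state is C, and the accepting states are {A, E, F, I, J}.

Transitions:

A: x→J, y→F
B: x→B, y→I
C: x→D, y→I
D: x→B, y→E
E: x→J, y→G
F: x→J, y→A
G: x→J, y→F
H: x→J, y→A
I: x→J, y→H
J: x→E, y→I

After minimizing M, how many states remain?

Start with accepting vs non-accepting: {A,E,F,I,J} | {B,C,D,G,H}.
On input y, block {A,E,F,I,J} splits into {A,F,J} and {E,I}.
On input x, block {A,F,J} splits into {A,F} and {J}.
Refine {B,C,D,G,H} on symbol x: members go to different blocks, giving {B,C,D} and {G,H}.
The partition is now stable with 5 blocks: {A,F} | {B,C,D} | {E,I} | {J} | {G,H}.

5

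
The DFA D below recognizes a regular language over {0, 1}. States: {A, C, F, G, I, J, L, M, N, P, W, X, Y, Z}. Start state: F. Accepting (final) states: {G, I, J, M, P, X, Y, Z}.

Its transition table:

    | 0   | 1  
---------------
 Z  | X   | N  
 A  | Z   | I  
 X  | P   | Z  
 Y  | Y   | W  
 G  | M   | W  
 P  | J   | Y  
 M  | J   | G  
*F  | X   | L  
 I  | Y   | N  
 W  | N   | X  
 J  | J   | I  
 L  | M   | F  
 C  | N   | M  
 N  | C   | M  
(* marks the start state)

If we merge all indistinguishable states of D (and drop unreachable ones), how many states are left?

First remove the unreachable states {A}; 13 states remain.
Start with accepting vs non-accepting: {G,I,J,M,P,X,Y,Z} | {C,F,L,N,W}.
Split {G,I,J,M,P,X,Y,Z} by δ(·,1) → {G,I,Y,Z} and {J,M,P,X}.
Refine {G,I,Y,Z} on symbol 0: members go to different blocks, giving {I,Y} and {G,Z}.
Split {C,F,L,N,W} by δ(·,0) → {C,N,W} and {F,L}.
On input 1, block {J,M,P,X} splits into {M,X} and {J,P}.
The partition is now stable with 6 blocks: {I,Y} | {C,N,W} | {M,X} | {G,Z} | {F,L} | {J,P}.

6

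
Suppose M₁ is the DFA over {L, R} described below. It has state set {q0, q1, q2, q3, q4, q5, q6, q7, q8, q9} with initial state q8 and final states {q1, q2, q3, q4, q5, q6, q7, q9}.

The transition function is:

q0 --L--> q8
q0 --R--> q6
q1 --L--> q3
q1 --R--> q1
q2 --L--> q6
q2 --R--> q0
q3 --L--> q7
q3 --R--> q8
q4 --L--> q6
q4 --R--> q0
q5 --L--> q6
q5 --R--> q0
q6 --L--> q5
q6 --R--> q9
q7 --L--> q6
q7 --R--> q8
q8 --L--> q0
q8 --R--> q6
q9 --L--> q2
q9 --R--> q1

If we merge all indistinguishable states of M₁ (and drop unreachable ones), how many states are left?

6

States {q4} cannot be reached from the start state, so discard them.
Initial partition by acceptance: {q1,q2,q3,q5,q6,q7,q9} | {q0,q8}.
On input R, block {q1,q2,q3,q5,q6,q7,q9} splits into {q2,q3,q5,q7} and {q1,q6,q9}.
On input L, block {q2,q3,q5,q7} splits into {q2,q5,q7} and {q3}.
On input L, block {q1,q6,q9} splits into {q6,q9} and {q1}.
On input R, block {q6,q9} splits into {q6} and {q9}.
No further refinement is possible. Final partition (6 blocks): {q2,q5,q7} | {q0,q8} | {q6} | {q3} | {q1} | {q9}.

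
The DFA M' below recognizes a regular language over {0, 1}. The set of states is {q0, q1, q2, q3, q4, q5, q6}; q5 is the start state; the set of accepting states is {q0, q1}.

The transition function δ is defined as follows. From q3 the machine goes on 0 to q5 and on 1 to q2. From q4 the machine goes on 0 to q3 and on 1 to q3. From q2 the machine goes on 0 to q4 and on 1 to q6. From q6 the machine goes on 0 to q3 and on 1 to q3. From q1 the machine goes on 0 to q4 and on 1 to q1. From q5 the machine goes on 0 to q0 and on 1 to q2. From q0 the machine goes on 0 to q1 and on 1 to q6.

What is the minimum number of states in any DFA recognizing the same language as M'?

All states are reachable from the start state.
Initial partition by acceptance: {q0,q1} | {q2,q3,q4,q5,q6}.
Refine {q0,q1} on symbol 0: members go to different blocks, giving {q0} and {q1}.
Split {q2,q3,q4,q5,q6} by δ(·,0) → {q2,q3,q4,q6} and {q5}.
Refine {q2,q3,q4,q6} on symbol 0: members go to different blocks, giving {q2,q4,q6} and {q3}.
Split {q2,q4,q6} by δ(·,0) → {q4,q6} and {q2}.
Stable partition: {q0} | {q4,q6} | {q1} | {q5} | {q3} | {q2} — 6 equivalence classes.

6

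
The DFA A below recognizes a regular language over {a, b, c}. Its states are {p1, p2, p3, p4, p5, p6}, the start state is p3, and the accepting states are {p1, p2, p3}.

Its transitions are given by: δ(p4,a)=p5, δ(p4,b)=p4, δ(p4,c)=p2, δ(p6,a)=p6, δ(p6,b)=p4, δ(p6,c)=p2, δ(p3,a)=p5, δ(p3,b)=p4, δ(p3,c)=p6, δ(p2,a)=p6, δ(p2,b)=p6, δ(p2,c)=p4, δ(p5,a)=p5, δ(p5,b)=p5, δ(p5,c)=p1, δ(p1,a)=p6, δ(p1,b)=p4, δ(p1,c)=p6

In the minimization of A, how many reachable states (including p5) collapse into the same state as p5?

Every state is reachable, so we keep all 6.
Initial partition by acceptance: {p1,p2,p3} | {p4,p5,p6}.
Stable partition: {p1,p2,p3} | {p4,p5,p6} — 2 equivalence classes.
The equivalence class containing p5 is {p4,p5,p6}, of size 3.

3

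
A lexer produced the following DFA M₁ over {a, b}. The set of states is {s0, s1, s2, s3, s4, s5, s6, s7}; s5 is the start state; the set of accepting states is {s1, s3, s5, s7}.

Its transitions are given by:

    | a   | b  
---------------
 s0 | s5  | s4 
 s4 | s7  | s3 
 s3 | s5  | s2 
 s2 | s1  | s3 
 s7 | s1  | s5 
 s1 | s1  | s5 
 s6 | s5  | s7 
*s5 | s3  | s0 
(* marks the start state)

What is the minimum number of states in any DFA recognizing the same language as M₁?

5

First remove the unreachable states {s6}; 7 states remain.
P0 = {s1,s3,s5,s7} | {s0,s2,s4}.
Split {s1,s3,s5,s7} by δ(·,b) → {s1,s7} and {s3,s5}.
Split {s0,s2,s4} by δ(·,a) → {s2,s4} and {s0}.
Split {s3,s5} by δ(·,b) → {s3} and {s5}.
Stable partition: {s1,s7} | {s2,s4} | {s3} | {s0} | {s5} — 5 equivalence classes.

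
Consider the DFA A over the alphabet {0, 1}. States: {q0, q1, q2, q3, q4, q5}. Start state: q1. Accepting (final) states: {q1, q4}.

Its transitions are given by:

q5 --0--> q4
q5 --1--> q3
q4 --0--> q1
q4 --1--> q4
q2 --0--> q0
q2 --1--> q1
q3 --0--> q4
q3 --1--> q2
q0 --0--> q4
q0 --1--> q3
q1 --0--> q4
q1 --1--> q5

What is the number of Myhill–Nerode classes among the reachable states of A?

Every state is reachable, so we keep all 6.
Start with accepting vs non-accepting: {q1,q4} | {q0,q2,q3,q5}.
Split {q1,q4} by δ(·,1) → {q1} and {q4}.
Refine {q0,q2,q3,q5} on symbol 0: members go to different blocks, giving {q0,q3,q5} and {q2}.
Split {q0,q3,q5} by δ(·,1) → {q0,q5} and {q3}.
The partition is now stable with 5 blocks: {q1} | {q0,q5} | {q4} | {q2} | {q3}.

5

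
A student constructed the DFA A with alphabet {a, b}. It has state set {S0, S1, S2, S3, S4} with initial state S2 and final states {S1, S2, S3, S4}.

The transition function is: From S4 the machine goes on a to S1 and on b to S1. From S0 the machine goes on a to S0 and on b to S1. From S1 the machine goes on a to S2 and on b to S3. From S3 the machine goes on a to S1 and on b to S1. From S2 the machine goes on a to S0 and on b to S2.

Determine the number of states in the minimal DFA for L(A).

First remove the unreachable states {S4}; 4 states remain.
P0 = {S1,S2,S3} | {S0}.
On input a, block {S1,S2,S3} splits into {S1,S3} and {S2}.
Refine {S1,S3} on symbol a: members go to different blocks, giving {S1} and {S3}.
The partition is now stable with 4 blocks: {S1} | {S0} | {S2} | {S3}.

4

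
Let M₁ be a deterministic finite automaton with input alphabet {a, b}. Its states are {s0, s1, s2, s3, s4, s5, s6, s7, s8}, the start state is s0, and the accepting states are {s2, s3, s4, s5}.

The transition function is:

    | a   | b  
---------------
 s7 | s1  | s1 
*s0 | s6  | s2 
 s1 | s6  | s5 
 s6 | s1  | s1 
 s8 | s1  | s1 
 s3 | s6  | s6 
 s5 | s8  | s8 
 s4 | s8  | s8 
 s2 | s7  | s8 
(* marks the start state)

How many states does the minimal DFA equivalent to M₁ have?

3

First remove the unreachable states {s3,s4}; 7 states remain.
Initial partition by acceptance: {s2,s5} | {s0,s1,s6,s7,s8}.
On input b, block {s0,s1,s6,s7,s8} splits into {s6,s7,s8} and {s0,s1}.
The partition is now stable with 3 blocks: {s2,s5} | {s6,s7,s8} | {s0,s1}.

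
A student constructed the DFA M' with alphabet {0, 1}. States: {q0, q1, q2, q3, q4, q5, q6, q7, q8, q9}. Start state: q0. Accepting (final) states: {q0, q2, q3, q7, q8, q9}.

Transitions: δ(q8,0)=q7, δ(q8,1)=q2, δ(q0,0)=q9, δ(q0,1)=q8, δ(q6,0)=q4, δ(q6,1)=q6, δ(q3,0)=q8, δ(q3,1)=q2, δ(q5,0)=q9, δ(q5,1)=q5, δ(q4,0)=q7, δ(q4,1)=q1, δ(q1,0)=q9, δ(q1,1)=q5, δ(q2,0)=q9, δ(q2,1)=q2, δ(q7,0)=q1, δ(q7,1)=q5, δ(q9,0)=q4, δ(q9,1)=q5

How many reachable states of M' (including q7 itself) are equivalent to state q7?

States {q3,q6} cannot be reached from the start state, so discard them.
Start with accepting vs non-accepting: {q0,q2,q7,q8,q9} | {q1,q4,q5}.
On input 0, block {q0,q2,q7,q8,q9} splits into {q0,q2,q8} and {q7,q9}.
Stable partition: {q0,q2,q8} | {q1,q4,q5} | {q7,q9} — 3 equivalence classes.
State q7 belongs to the block {q7,q9}, which has 2 states.

2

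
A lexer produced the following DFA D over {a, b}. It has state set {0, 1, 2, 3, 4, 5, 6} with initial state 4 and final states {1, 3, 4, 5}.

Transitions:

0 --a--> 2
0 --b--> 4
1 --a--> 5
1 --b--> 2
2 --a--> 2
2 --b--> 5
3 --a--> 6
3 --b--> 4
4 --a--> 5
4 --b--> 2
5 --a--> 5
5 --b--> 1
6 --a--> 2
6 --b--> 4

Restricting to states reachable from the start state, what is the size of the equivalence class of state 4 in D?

2

Reachable states from the start: {1,2,4,5}. Unreachable: {0,3,6} — drop them.
Initial partition by acceptance: {1,4,5} | {2}.
Refine {1,4,5} on symbol b: members go to different blocks, giving {1,4} and {5}.
No further refinement is possible. Final partition (3 blocks): {1,4} | {2} | {5}.
The equivalence class containing 4 is {1,4}, of size 2.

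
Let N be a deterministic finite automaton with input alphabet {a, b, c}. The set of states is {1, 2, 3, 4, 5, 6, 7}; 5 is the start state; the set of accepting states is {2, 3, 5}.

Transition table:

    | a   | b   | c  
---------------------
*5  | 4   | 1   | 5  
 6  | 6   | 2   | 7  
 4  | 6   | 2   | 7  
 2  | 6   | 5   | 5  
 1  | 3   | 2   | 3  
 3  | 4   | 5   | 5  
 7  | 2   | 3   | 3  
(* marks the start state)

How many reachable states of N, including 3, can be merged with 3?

Every state is reachable, so we keep all 7.
P0 = {2,3,5} | {1,4,6,7}.
Split {2,3,5} by δ(·,b) → {2,3} and {5}.
Split {1,4,6,7} by δ(·,a) → {1,7} and {4,6}.
The partition is now stable with 4 blocks: {2,3} | {1,7} | {5} | {4,6}.
The equivalence class containing 3 is {2,3}, of size 2.

2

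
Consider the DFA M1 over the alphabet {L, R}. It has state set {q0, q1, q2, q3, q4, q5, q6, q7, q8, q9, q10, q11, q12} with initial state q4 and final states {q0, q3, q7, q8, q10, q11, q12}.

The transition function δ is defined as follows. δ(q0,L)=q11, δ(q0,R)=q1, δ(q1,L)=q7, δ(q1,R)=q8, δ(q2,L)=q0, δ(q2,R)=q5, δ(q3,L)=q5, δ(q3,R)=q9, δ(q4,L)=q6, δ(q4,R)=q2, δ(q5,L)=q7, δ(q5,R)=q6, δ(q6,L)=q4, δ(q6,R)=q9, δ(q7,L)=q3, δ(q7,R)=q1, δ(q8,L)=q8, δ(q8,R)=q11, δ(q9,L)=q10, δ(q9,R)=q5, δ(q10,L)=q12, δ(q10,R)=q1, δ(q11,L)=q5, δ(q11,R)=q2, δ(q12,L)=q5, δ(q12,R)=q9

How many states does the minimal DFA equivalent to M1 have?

7

Every state is reachable, so we keep all 13.
P0 = {q0,q3,q7,q8,q10,q11,q12} | {q1,q2,q4,q5,q6,q9}.
On input L, block {q0,q3,q7,q8,q10,q11,q12} splits into {q0,q7,q8,q10} and {q3,q11,q12}.
Split {q0,q7,q8,q10} by δ(·,L) → {q0,q7,q10} and {q8}.
Split {q1,q2,q4,q5,q6,q9} by δ(·,L) → {q1,q2,q5,q9} and {q4,q6}.
Split {q1,q2,q5,q9} by δ(·,R) → {q2,q9} and {q1} and {q5}.
The partition is now stable with 7 blocks: {q0,q7,q10} | {q2,q9} | {q3,q11,q12} | {q8} | {q4,q6} | {q1} | {q5}.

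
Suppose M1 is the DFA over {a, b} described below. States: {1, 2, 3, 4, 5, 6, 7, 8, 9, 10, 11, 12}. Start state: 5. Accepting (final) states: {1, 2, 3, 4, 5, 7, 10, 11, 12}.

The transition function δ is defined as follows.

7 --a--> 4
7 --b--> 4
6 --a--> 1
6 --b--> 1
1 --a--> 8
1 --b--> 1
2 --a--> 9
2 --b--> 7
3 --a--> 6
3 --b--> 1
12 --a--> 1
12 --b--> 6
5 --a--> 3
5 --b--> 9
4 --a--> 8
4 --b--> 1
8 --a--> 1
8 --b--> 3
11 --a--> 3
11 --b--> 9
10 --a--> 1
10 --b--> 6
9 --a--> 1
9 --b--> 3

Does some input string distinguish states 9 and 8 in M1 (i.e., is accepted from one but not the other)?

No

First remove the unreachable states {2,4,7,10,11,12}; 6 states remain.
P0 = {1,3,5} | {6,8,9}.
Split {1,3,5} by δ(·,a) → {1,3} and {5}.
Stable partition: {1,3} | {6,8,9} | {5} — 3 equivalence classes.
9 and 8 lie in the same block of the stable partition, so they are equivalent — no string distinguishes them.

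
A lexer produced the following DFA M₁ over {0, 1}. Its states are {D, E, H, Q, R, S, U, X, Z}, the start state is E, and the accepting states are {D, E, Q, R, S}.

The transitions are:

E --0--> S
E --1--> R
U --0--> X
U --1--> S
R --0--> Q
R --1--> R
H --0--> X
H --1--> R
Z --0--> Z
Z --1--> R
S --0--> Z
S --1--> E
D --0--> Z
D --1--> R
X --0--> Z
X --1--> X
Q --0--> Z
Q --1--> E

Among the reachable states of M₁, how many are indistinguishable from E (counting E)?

States {D,H,U,X} cannot be reached from the start state, so discard them.
Initial partition by acceptance: {E,Q,R,S} | {Z}.
Refine {E,Q,R,S} on symbol 0: members go to different blocks, giving {E,R} and {Q,S}.
No further refinement is possible. Final partition (3 blocks): {E,R} | {Z} | {Q,S}.
State E belongs to the block {E,R}, which has 2 states.

2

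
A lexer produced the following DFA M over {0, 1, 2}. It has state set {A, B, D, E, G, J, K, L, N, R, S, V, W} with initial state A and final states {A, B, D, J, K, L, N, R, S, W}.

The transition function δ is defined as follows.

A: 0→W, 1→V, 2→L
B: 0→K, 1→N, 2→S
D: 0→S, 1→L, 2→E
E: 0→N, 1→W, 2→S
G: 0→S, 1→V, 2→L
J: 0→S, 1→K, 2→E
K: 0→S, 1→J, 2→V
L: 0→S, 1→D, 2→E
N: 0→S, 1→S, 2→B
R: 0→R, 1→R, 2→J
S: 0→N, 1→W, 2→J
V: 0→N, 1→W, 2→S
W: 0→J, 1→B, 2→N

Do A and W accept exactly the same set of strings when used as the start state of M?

No

States {G,R} cannot be reached from the start state, so discard them.
Initial partition by acceptance: {A,B,D,J,K,L,N,S,W} | {E,V}.
On input 1, block {A,B,D,J,K,L,N,S,W} splits into {B,D,J,K,L,N,S,W} and {A}.
Split {B,D,J,K,L,N,S,W} by δ(·,2) → {B,N,S,W} and {D,J,K,L}.
On input 0, block {B,N,S,W} splits into {B,W} and {N,S}.
Refine {B,W} on symbol 1: members go to different blocks, giving {W} and {B}.
Split {N,S} by δ(·,1) → {N} and {S}.
The partition is now stable with 7 blocks: {W} | {E,V} | {A} | {D,J,K,L} | {N} | {B} | {S}.
A and W end up in different blocks, so they are distinguishable. For instance, the string '1' is accepted from only W.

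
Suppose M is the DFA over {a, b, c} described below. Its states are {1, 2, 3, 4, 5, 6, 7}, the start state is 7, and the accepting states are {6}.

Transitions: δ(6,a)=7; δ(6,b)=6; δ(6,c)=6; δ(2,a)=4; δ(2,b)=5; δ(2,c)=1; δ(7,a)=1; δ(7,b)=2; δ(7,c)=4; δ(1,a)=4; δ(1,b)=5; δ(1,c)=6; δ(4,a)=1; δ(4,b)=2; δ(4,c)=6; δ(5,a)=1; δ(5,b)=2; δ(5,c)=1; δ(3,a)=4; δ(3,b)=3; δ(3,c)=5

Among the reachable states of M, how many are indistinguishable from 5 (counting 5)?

3

States {3} cannot be reached from the start state, so discard them.
Initial partition by acceptance: {6} | {1,2,4,5,7}.
Refine {1,2,4,5,7} on symbol c: members go to different blocks, giving {2,5,7} and {1,4}.
Stable partition: {6} | {2,5,7} | {1,4} — 3 equivalence classes.
State 5 belongs to the block {2,5,7}, which has 3 states.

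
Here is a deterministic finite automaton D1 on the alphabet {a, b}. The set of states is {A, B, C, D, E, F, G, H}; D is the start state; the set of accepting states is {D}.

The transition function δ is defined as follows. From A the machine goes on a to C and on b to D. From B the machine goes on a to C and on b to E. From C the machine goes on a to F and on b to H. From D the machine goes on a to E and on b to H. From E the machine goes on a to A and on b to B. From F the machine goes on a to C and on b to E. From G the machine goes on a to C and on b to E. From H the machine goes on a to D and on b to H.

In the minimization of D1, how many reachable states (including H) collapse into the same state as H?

1

Reachable states from the start: {A,B,C,D,E,F,H}. Unreachable: {G} — drop them.
Start with accepting vs non-accepting: {D} | {A,B,C,E,F,H}.
Refine {A,B,C,E,F,H} on symbol a: members go to different blocks, giving {A,B,C,E,F} and {H}.
Refine {A,B,C,E,F} on symbol b: members go to different blocks, giving {B,E,F} and {A} and {C}.
On input a, block {B,E,F} splits into {B,F} and {E}.
No further refinement is possible. Final partition (6 blocks): {D} | {B,F} | {H} | {A} | {C} | {E}.
State H belongs to the block {H}, which has 1 states.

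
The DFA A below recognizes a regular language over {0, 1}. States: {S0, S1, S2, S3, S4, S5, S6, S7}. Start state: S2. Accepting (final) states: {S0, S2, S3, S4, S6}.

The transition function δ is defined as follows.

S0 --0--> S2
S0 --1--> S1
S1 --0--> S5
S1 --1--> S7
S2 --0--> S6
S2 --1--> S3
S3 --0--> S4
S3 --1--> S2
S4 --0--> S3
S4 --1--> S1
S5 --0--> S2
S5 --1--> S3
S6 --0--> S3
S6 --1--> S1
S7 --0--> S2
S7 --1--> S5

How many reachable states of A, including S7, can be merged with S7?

1

States {S0} cannot be reached from the start state, so discard them.
Initial partition by acceptance: {S2,S3,S4,S6} | {S1,S5,S7}.
Refine {S2,S3,S4,S6} on symbol 1: members go to different blocks, giving {S2,S3} and {S4,S6}.
Split {S1,S5,S7} by δ(·,0) → {S5,S7} and {S1}.
Split {S5,S7} by δ(·,1) → {S5} and {S7}.
The partition is now stable with 5 blocks: {S2,S3} | {S5} | {S4,S6} | {S1} | {S7}.
State S7 belongs to the block {S7}, which has 1 states.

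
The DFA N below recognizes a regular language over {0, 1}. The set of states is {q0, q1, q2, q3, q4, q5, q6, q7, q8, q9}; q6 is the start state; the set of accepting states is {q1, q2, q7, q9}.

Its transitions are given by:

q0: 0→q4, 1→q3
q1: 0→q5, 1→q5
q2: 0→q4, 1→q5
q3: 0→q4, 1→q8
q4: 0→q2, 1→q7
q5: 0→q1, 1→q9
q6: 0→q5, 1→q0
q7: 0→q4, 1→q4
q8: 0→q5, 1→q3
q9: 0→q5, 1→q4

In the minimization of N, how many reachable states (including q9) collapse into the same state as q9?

All states are reachable from the start state.
Start with accepting vs non-accepting: {q1,q2,q7,q9} | {q0,q3,q4,q5,q6,q8}.
Split {q0,q3,q4,q5,q6,q8} by δ(·,0) → {q0,q3,q6,q8} and {q4,q5}.
No further refinement is possible. Final partition (3 blocks): {q1,q2,q7,q9} | {q0,q3,q6,q8} | {q4,q5}.
State q9 belongs to the block {q1,q2,q7,q9}, which has 4 states.

4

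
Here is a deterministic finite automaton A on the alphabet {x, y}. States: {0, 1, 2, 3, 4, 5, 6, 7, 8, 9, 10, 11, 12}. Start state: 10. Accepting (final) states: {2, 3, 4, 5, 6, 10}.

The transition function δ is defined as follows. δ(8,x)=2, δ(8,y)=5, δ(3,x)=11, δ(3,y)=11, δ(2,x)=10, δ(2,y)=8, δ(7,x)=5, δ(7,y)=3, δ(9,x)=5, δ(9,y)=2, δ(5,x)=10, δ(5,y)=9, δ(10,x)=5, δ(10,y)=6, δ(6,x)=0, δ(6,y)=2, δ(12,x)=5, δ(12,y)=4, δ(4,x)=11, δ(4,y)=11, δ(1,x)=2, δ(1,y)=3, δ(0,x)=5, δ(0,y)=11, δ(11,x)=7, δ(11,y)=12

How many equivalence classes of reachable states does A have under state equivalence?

Reachable states from the start: {0,2,3,4,5,6,7,8,9,10,11,12}. Unreachable: {1} — drop them.
Initial partition by acceptance: {2,3,4,5,6,10} | {0,7,8,9,11,12}.
On input x, block {2,3,4,5,6,10} splits into {2,5,10} and {3,4,6}.
Refine {2,5,10} on symbol y: members go to different blocks, giving {2,5} and {10}.
Split {0,7,8,9,11,12} by δ(·,x) → {0,7,8,9,12} and {11}.
Refine {0,7,8,9,12} on symbol y: members go to different blocks, giving {7,12} and {8,9} and {0}.
On input x, block {3,4,6} splits into {3,4} and {6}.
The partition is now stable with 8 blocks: {2,5} | {7,12} | {3,4} | {10} | {11} | {8,9} | {0} | {6}.

8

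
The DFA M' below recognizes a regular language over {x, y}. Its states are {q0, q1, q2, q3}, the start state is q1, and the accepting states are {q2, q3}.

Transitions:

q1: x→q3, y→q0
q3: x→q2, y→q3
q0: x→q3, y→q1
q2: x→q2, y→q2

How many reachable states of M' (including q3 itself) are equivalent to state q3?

2

Start with accepting vs non-accepting: {q2,q3} | {q0,q1}.
No further refinement is possible. Final partition (2 blocks): {q2,q3} | {q0,q1}.
The equivalence class containing q3 is {q2,q3}, of size 2.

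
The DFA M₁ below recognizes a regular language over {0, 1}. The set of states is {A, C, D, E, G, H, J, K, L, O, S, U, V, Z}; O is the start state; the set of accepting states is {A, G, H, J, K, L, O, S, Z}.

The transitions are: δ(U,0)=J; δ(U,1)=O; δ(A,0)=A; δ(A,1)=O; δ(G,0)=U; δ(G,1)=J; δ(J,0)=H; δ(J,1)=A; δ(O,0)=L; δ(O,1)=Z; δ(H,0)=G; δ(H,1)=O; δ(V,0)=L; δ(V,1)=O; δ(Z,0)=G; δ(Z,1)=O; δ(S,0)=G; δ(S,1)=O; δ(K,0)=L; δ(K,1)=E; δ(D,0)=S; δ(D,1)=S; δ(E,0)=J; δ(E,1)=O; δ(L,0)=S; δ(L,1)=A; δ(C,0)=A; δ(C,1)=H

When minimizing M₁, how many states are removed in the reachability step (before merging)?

5

No path from O leads to C, D, E, K, V; the other 9 states are all reachable.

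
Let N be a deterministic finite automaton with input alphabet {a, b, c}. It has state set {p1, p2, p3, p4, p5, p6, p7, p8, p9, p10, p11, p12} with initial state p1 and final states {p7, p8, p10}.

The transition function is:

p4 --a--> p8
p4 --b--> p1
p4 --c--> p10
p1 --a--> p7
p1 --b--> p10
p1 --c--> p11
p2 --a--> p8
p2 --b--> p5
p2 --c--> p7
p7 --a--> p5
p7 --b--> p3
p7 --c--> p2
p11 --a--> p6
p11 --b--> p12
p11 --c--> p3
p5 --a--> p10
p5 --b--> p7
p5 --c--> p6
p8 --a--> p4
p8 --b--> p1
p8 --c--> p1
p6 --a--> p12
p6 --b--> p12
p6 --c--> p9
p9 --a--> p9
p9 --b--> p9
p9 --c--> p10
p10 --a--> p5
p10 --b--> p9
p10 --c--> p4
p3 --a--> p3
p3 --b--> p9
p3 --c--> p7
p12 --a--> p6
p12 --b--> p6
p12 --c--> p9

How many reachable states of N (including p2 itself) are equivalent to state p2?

Start with accepting vs non-accepting: {p7,p8,p10} | {p1,p2,p3,p4,p5,p6,p9,p11,p12}.
Refine {p1,p2,p3,p4,p5,p6,p9,p11,p12} on symbol a: members go to different blocks, giving {p3,p6,p9,p11,p12} and {p1,p2,p4,p5}.
Split {p7,p8,p10} by δ(·,b) → {p7,p10} and {p8}.
On input c, block {p3,p6,p9,p11,p12} splits into {p6,p11,p12} and {p3,p9}.
On input a, block {p1,p2,p4,p5} splits into {p1,p5} and {p2,p4}.
The partition is now stable with 6 blocks: {p7,p10} | {p6,p11,p12} | {p1,p5} | {p8} | {p3,p9} | {p2,p4}.
The equivalence class containing p2 is {p2,p4}, of size 2.

2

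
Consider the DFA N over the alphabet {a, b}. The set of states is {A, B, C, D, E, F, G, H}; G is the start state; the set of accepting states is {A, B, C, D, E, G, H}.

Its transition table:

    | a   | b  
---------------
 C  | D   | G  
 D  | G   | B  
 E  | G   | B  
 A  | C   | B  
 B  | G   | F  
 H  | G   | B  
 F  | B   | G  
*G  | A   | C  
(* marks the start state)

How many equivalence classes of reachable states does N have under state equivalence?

Reachable states from the start: {A,B,C,D,F,G}. Unreachable: {E,H} — drop them.
P0 = {A,B,C,D,G} | {F}.
Split {A,B,C,D,G} by δ(·,b) → {A,C,D,G} and {B}.
Refine {A,C,D,G} on symbol b: members go to different blocks, giving {A,D} and {C,G}.
Stable partition: {A,D} | {F} | {B} | {C,G} — 4 equivalence classes.

4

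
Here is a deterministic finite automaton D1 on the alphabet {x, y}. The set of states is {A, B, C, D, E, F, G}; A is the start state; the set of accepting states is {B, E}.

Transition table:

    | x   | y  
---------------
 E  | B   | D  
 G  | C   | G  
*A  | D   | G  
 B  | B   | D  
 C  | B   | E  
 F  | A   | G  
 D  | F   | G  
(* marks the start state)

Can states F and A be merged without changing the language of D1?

Start with accepting vs non-accepting: {B,E} | {A,C,D,F,G}.
Refine {A,C,D,F,G} on symbol x: members go to different blocks, giving {A,D,F,G} and {C}.
On input x, block {A,D,F,G} splits into {A,D,F} and {G}.
No further refinement is possible. Final partition (4 blocks): {B,E} | {A,D,F} | {C} | {G}.
F and A lie in the same block of the stable partition, so they are equivalent — no string distinguishes them.

Yes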